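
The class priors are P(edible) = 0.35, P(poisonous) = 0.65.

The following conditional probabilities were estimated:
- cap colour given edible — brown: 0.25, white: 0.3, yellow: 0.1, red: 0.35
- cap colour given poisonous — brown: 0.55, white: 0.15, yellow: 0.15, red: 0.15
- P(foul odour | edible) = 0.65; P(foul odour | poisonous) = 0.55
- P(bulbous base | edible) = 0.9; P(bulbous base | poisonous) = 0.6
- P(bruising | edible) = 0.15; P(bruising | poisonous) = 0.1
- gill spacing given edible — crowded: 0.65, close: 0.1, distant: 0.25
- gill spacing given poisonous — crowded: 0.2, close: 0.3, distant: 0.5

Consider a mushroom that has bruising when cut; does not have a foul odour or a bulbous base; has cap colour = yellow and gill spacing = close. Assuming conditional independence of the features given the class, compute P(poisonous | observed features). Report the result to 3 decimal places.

edible: 0.35 × 0.1 × (1−0.65) × (1−0.9) × 0.15 × 0.1 = 0.000018375
poisonous: 0.65 × 0.15 × (1−0.55) × (1−0.6) × 0.1 × 0.3 = 0.0005265
P(poisonous | x) = 0.0005265 / 0.000544875 ≈ 0.966

0.966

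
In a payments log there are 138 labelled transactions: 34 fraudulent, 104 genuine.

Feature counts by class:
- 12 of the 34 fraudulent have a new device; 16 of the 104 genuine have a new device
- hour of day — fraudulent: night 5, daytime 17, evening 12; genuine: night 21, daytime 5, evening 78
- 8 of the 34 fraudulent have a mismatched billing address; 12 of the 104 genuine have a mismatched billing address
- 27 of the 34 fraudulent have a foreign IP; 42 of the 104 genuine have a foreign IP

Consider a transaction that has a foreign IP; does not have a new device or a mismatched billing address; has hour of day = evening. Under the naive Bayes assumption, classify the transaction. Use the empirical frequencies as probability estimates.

genuine

fraudulent: (34/138) × (22/34) × (12/34) × (26/34) × (27/34) ≈ 0.0341684
genuine: (104/138) × (88/104) × (78/104) × (92/104) × (42/104) ≈ 0.170858
Highest score → genuine.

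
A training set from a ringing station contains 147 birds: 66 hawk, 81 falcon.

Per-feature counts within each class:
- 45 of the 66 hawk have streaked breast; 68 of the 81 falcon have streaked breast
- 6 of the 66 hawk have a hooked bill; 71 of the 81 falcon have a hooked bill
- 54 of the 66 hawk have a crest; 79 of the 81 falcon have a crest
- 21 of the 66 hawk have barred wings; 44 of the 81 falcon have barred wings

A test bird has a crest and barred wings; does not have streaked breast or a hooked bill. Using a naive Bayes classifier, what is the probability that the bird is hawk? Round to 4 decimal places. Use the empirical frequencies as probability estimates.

hawk: (66/147) × (21/66) × (60/66) × (54/66) × (21/66) ≈ 0.0338092
falcon: (81/147) × (13/81) × (10/81) × (79/81) × (44/81) ≈ 0.0057843
P(hawk | x) = 0.0338092 / 0.0395935 ≈ 0.8539

0.8539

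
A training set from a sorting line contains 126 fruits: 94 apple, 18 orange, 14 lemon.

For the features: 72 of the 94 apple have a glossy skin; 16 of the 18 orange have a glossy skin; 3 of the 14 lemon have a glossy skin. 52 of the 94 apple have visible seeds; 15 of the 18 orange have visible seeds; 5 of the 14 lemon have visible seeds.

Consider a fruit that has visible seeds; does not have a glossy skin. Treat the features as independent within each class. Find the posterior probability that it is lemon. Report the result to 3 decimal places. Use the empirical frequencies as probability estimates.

apple: (94/126) × (22/94) × (52/94) ≈ 0.096589
orange: (18/126) × (2/18) × (15/18) ≈ 0.0132275
lemon: (14/126) × (11/14) × (5/14) ≈ 0.0311791
P(lemon | x) = 0.0311791 / 0.1409956 ≈ 0.221

0.221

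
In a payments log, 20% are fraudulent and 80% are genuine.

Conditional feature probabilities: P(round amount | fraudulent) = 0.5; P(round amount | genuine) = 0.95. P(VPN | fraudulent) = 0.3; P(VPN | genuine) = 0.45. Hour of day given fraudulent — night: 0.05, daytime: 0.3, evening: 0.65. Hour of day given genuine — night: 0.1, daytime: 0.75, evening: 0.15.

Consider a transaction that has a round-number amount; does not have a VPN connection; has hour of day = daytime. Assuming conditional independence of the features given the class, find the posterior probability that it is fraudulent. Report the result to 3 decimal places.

0.063

fraudulent: 0.2 × 0.5 × (1−0.3) × 0.3 = 0.021
genuine: 0.8 × 0.95 × (1−0.45) × 0.75 = 0.3135
P(fraudulent | x) = 0.021 / 0.3345 ≈ 0.063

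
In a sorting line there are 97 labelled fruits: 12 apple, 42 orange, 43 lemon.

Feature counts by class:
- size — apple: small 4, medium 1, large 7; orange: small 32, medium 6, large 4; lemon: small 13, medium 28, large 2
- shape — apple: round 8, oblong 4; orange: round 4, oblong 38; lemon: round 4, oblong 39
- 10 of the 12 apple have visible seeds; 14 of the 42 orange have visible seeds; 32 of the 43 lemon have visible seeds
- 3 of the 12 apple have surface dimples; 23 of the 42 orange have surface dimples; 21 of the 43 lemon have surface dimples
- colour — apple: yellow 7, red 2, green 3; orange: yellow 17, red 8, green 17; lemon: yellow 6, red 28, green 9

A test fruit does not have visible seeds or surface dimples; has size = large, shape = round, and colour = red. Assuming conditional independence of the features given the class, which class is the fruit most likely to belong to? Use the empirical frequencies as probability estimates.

apple: (12/97) × (7/12) × (8/12) × (2/12) × (9/12) × (2/12) ≈ 0.00100229
orange: (42/97) × (4/42) × (4/42) × (28/42) × (19/42) × (8/42) ≈ 0.000225607
lemon: (43/97) × (2/43) × (4/43) × (11/43) × (22/43) × (28/43) ≈ 0.000163462
Highest score → apple.

apple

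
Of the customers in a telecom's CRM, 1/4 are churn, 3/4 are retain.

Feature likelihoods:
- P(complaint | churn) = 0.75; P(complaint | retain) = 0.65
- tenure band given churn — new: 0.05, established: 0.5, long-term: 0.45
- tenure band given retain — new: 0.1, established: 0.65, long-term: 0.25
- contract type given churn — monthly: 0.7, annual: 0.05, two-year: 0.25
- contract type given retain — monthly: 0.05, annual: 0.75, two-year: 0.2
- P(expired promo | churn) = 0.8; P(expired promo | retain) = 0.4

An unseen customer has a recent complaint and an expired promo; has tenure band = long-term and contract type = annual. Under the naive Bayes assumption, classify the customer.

churn: 0.25 × 0.75 × 0.45 × 0.05 × 0.8 = 0.003375
retain: 0.75 × 0.65 × 0.25 × 0.75 × 0.4 = 0.0365625
Highest score → retain.

retain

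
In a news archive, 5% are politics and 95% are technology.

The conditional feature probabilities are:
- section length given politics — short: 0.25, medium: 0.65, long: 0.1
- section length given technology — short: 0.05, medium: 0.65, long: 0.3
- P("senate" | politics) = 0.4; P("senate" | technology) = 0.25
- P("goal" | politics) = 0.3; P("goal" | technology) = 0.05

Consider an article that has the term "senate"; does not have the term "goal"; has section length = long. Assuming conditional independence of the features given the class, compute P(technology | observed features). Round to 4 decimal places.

politics: 0.05 × 0.1 × 0.4 × (1−0.3) = 0.0014
technology: 0.95 × 0.3 × 0.25 × (1−0.05) = 0.0676875
P(technology | x) = 0.0676875 / 0.0690875 ≈ 0.9797

0.9797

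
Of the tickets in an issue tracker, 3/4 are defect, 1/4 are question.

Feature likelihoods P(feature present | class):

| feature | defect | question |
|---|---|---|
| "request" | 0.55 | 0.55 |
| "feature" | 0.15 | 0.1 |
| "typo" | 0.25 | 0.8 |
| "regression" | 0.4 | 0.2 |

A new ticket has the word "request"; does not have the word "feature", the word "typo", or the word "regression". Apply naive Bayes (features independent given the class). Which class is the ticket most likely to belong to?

defect: 0.75 × 0.55 × (1−0.15) × (1−0.25) × (1−0.4) = 0.15778125
question: 0.25 × 0.55 × (1−0.1) × (1−0.8) × (1−0.2) = 0.0198
Highest score → defect.

defect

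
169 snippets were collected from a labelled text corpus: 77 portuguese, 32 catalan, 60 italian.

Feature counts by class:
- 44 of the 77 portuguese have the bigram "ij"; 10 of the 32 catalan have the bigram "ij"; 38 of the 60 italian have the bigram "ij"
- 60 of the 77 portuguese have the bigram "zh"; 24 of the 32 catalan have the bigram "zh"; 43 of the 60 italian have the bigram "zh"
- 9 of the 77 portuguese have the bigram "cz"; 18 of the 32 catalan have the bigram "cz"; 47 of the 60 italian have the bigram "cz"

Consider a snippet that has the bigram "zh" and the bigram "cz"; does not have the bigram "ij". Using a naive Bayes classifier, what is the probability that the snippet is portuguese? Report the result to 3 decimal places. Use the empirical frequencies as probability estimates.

portuguese: (77/169) × (33/77) × (60/77) × (9/77) ≈ 0.0177844
catalan: (32/169) × (22/32) × (24/32) × (18/32) ≈ 0.0549186
italian: (60/169) × (22/60) × (43/60) × (47/60) ≈ 0.0730802
P(portuguese | x) = 0.0177844 / 0.1457832 ≈ 0.122

0.122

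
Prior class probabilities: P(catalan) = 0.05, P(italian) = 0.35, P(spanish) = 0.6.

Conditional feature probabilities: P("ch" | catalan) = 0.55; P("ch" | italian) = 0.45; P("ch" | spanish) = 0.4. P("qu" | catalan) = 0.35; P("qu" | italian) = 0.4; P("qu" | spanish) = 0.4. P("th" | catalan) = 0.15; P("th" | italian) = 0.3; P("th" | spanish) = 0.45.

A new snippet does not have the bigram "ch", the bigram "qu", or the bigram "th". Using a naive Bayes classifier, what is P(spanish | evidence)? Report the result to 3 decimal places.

catalan: 0.05 × (1−0.55) × (1−0.35) × (1−0.15) = 0.01243125
italian: 0.35 × (1−0.45) × (1−0.4) × (1−0.3) = 0.08085
spanish: 0.6 × (1−0.4) × (1−0.4) × (1−0.45) = 0.1188
P(spanish | x) = 0.1188 / 0.21208125 ≈ 0.560

0.560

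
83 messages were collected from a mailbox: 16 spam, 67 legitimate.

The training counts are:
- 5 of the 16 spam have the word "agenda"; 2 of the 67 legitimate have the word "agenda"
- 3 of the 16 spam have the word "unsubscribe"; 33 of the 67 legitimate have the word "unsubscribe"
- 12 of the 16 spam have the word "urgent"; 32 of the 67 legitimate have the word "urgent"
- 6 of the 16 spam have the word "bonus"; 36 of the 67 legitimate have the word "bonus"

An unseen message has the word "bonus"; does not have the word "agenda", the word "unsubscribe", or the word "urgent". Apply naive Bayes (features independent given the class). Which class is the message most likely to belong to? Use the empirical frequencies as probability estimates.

legitimate

spam: (16/83) × (11/16) × (13/16) × (4/16) × (6/16) ≈ 0.0100951
legitimate: (67/83) × (65/67) × (34/67) × (35/67) × (36/67) ≈ 0.111548
Highest score → legitimate.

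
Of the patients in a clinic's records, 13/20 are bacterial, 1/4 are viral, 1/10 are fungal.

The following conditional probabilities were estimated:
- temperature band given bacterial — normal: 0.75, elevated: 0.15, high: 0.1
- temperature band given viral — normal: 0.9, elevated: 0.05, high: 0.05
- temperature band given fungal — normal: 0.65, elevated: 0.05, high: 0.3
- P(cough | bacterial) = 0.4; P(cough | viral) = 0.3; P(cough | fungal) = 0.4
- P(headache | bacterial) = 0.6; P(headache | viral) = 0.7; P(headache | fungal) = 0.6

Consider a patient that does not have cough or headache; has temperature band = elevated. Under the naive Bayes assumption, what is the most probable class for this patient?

bacterial

bacterial: 0.65 × 0.15 × (1−0.4) × (1−0.6) = 0.0234
viral: 0.25 × 0.05 × (1−0.3) × (1−0.7) = 0.002625
fungal: 0.1 × 0.05 × (1−0.4) × (1−0.6) = 0.0012
Highest score → bacterial.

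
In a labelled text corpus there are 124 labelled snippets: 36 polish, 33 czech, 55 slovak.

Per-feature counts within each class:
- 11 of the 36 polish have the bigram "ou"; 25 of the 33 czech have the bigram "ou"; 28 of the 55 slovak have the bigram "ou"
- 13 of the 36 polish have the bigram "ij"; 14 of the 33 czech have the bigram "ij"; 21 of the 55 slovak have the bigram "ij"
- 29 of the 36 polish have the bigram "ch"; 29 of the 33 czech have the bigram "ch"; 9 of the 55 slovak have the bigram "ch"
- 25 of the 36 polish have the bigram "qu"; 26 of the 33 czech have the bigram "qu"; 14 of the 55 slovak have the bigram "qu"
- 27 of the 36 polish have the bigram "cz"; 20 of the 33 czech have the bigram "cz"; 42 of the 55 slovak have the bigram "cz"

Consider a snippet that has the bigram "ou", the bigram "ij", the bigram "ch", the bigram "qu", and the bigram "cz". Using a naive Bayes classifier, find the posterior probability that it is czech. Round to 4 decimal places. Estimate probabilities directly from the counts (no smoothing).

polish: (36/124) × (11/36) × (13/36) × (29/36) × (25/36) × (27/36) ≈ 0.0134402
czech: (33/124) × (25/33) × (14/33) × (29/33) × (26/33) × (20/33) ≈ 0.0358915
slovak: (55/124) × (28/55) × (21/55) × (9/55) × (14/55) × (42/55) ≈ 0.00274236
P(czech | x) = 0.0358915 / 0.05207406 ≈ 0.6892

0.6892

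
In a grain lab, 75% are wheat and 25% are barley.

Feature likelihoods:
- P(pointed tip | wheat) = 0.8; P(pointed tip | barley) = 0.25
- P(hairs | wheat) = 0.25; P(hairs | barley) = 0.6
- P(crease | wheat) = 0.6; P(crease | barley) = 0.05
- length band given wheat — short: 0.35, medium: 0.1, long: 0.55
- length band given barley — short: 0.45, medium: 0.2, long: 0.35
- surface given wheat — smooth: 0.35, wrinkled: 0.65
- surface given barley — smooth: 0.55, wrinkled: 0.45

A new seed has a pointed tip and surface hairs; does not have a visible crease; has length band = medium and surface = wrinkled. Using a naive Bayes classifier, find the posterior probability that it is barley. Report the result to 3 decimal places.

0.451

wheat: 0.75 × 0.8 × 0.25 × (1−0.6) × 0.1 × 0.65 = 0.0039
barley: 0.25 × 0.25 × 0.6 × (1−0.05) × 0.2 × 0.45 = 0.00320625
P(barley | x) = 0.00320625 / 0.00710625 ≈ 0.451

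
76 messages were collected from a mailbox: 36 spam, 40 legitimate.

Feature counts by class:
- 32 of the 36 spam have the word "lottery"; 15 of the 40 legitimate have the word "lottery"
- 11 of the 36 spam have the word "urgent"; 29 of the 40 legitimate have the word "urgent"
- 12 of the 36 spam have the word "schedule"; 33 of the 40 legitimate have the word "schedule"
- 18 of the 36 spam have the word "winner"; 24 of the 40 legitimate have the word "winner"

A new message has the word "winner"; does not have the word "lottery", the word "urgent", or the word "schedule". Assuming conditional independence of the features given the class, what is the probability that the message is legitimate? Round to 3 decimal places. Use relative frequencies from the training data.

spam: (36/76) × (4/36) × (25/36) × (24/36) × (18/36) ≈ 0.0121832
legitimate: (40/76) × (25/40) × (11/40) × (7/40) × (24/40) ≈ 0.00949836
P(legitimate | x) = 0.00949836 / 0.02168156 ≈ 0.438

0.438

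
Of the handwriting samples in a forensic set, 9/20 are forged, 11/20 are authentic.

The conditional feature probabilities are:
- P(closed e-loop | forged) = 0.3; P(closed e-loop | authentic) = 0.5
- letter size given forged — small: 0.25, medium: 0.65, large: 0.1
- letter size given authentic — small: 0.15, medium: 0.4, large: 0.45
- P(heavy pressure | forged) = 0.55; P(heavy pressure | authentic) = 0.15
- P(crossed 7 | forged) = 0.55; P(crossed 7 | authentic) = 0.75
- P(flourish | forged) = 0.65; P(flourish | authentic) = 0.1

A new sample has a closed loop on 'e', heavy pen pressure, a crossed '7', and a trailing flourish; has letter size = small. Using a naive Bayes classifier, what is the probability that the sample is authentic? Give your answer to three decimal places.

0.065

forged: 0.45 × 0.3 × 0.25 × 0.55 × 0.55 × 0.65 = 0.00663609375
authentic: 0.55 × 0.5 × 0.15 × 0.15 × 0.75 × 0.1 = 0.0004640625
P(authentic | x) = 0.0004640625 / 0.00710015625 ≈ 0.065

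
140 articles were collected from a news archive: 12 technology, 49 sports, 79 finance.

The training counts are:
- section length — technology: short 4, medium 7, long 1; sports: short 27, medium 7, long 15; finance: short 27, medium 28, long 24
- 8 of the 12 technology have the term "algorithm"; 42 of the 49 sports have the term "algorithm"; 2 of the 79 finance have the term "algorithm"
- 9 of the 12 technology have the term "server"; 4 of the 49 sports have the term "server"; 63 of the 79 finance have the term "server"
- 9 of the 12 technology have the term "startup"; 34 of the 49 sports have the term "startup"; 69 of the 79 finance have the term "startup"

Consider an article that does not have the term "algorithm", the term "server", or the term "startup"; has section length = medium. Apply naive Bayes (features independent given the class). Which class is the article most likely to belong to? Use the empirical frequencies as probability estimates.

technology: (12/140) × (7/12) × (4/12) × (3/12) × (3/12) ≈ 0.00104167
sports: (49/140) × (7/49) × (7/49) × (45/49) × (15/49) ≈ 0.00200809
finance: (79/140) × (28/79) × (77/79) × (16/79) × (10/79) ≈ 0.00499758
Highest score → finance.

finance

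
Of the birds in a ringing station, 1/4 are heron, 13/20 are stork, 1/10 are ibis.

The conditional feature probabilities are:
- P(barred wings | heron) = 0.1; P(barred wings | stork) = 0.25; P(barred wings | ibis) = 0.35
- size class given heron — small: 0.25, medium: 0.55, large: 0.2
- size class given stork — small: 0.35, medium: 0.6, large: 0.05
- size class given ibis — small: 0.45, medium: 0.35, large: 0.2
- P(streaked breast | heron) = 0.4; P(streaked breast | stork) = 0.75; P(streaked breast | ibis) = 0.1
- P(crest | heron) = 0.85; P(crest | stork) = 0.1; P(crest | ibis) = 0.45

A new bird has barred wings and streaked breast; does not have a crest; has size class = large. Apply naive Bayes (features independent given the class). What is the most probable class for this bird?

stork

heron: 0.25 × 0.1 × 0.2 × 0.4 × (1−0.85) = 0.0003
stork: 0.65 × 0.25 × 0.05 × 0.75 × (1−0.1) = 0.005484375
ibis: 0.1 × 0.35 × 0.2 × 0.1 × (1−0.45) = 0.000385
Highest score → stork.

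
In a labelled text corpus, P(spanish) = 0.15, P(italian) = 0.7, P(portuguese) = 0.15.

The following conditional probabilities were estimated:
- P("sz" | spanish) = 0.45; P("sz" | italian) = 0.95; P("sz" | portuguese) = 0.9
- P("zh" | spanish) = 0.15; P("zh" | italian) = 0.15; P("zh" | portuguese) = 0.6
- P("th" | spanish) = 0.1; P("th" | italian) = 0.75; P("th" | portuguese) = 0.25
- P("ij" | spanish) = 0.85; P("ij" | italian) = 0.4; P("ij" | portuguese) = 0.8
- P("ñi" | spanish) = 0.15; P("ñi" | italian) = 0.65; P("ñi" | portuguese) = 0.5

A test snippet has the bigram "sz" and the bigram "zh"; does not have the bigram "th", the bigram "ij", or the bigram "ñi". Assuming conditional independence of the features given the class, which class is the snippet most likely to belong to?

portuguese

spanish: 0.15 × 0.45 × 0.15 × (1−0.1) × (1−0.85) × (1−0.15) = 0.00116184375
italian: 0.7 × 0.95 × 0.15 × (1−0.75) × (1−0.4) × (1−0.65) = 0.005236875
portuguese: 0.15 × 0.9 × 0.6 × (1−0.25) × (1−0.8) × (1−0.5) = 0.006075
Highest score → portuguese.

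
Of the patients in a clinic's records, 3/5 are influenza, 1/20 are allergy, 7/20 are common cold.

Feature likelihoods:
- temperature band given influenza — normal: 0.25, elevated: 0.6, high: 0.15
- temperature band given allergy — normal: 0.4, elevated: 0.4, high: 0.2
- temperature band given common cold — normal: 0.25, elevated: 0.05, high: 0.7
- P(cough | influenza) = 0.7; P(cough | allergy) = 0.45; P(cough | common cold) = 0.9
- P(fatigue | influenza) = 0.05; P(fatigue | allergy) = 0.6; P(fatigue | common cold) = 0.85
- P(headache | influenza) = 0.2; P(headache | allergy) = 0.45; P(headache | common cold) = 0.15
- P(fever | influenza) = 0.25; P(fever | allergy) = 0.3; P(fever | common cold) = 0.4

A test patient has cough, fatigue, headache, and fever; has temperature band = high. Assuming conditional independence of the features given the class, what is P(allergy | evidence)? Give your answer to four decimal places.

0.0310

influenza: 0.6 × 0.15 × 0.7 × 0.05 × 0.2 × 0.25 = 0.0001575
allergy: 0.05 × 0.2 × 0.45 × 0.6 × 0.45 × 0.3 = 0.0003645
common cold: 0.35 × 0.7 × 0.9 × 0.85 × 0.15 × 0.4 = 0.0112455
P(allergy | x) = 0.0003645 / 0.0117675 ≈ 0.0310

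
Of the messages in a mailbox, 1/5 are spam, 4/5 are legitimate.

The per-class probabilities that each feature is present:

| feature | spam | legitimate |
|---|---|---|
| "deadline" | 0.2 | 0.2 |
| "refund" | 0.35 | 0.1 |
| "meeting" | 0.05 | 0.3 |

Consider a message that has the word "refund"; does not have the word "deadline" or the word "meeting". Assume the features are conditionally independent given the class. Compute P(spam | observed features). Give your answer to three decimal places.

0.543

spam: 0.2 × (1−0.2) × 0.35 × (1−0.05) = 0.0532
legitimate: 0.8 × (1−0.2) × 0.1 × (1−0.3) = 0.0448
P(spam | x) = 0.0532 / 0.098 ≈ 0.543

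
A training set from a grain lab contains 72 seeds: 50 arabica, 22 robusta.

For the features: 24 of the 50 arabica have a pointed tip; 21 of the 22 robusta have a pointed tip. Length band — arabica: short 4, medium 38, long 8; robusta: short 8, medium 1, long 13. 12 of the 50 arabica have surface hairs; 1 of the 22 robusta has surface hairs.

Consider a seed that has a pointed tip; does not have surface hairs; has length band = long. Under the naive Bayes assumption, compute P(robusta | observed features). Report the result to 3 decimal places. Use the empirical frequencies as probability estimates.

arabica: (50/72) × (24/50) × (8/50) × (38/50) ≈ 0.0405333
robusta: (22/72) × (21/22) × (13/22) × (21/22) ≈ 0.164514
P(robusta | x) = 0.164514 / 0.2050473 ≈ 0.802

0.802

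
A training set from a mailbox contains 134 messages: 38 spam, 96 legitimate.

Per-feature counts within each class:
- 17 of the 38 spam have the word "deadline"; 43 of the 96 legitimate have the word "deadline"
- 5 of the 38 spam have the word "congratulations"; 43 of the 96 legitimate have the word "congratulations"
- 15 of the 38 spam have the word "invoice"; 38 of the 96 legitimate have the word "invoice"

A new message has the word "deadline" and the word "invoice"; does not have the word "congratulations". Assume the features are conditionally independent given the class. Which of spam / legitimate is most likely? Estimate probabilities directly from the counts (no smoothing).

spam: (38/134) × (17/38) × (33/38) × (15/38) ≈ 0.0434893
legitimate: (96/134) × (43/96) × (53/96) × (38/96) ≈ 0.0701263
Highest score → legitimate.

legitimate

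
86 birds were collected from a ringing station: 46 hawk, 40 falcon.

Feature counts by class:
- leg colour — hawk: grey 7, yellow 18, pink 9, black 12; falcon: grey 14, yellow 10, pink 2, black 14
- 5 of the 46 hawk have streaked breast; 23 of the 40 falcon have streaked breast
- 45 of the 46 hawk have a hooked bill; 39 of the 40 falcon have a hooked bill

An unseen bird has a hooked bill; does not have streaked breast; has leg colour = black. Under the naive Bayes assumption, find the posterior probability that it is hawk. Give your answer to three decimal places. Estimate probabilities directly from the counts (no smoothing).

hawk: (46/86) × (12/46) × (41/46) × (45/46) ≈ 0.121664
falcon: (40/86) × (14/40) × (17/40) × (39/40) ≈ 0.0674564
P(hawk | x) = 0.121664 / 0.1891204 ≈ 0.643

0.643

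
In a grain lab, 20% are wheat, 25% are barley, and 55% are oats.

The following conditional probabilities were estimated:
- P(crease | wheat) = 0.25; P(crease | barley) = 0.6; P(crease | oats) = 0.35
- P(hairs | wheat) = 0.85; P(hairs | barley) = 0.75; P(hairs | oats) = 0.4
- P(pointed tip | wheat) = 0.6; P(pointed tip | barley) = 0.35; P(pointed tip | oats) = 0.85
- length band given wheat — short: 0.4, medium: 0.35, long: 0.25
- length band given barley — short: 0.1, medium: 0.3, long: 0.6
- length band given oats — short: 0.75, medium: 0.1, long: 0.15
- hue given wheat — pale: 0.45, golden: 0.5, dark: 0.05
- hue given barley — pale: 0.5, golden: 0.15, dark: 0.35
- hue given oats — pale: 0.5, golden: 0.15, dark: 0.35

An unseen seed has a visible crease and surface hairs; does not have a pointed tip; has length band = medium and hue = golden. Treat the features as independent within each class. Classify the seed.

barley

wheat: 0.2 × 0.25 × 0.85 × (1−0.6) × 0.35 × 0.5 = 0.002975
barley: 0.25 × 0.6 × 0.75 × (1−0.35) × 0.3 × 0.15 = 0.003290625
oats: 0.55 × 0.35 × 0.4 × (1−0.85) × 0.1 × 0.15 = 0.00017325
Highest score → barley.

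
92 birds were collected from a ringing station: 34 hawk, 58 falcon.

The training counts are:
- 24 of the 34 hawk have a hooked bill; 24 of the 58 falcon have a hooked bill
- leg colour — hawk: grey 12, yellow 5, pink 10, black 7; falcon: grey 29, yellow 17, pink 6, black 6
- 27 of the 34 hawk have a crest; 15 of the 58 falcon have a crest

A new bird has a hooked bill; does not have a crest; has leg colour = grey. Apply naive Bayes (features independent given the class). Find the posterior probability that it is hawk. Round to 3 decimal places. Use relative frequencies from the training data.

0.164

hawk: (34/92) × (24/34) × (12/34) × (7/34) ≈ 0.0189559
falcon: (58/92) × (24/58) × (29/58) × (43/58) ≈ 0.0967016
P(hawk | x) = 0.0189559 / 0.1156575 ≈ 0.164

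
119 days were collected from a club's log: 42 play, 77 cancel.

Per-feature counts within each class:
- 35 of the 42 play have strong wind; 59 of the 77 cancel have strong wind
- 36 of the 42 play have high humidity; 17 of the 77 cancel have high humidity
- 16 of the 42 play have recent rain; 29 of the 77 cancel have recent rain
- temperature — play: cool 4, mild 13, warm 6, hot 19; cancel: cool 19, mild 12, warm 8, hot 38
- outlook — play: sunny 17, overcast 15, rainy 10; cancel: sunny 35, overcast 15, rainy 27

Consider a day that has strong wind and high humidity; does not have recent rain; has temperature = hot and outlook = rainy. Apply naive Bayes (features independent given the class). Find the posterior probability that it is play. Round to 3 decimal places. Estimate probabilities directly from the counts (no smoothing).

0.587

play: (42/119) × (35/42) × (36/42) × (26/42) × (19/42) × (10/42) ≈ 0.0168094
cancel: (77/119) × (59/77) × (17/77) × (48/77) × (38/77) × (27/77) ≈ 0.0118081
P(play | x) = 0.0168094 / 0.0286175 ≈ 0.587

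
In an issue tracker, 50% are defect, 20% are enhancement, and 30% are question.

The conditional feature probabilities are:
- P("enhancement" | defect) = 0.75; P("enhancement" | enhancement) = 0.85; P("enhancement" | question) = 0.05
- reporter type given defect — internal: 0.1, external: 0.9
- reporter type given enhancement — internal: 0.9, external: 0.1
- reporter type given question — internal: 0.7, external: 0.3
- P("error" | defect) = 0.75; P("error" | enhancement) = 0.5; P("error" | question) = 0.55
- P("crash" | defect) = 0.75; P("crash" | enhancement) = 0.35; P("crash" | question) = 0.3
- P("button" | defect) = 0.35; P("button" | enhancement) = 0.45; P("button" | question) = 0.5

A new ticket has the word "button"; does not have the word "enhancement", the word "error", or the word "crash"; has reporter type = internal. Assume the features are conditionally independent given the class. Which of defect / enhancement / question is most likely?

question

defect: 0.5 × (1−0.75) × 0.1 × (1−0.75) × (1−0.75) × 0.35 = 0.0002734375
enhancement: 0.2 × (1−0.85) × 0.9 × (1−0.5) × (1−0.35) × 0.45 = 0.00394875
question: 0.3 × (1−0.05) × 0.7 × (1−0.55) × (1−0.3) × 0.5 = 0.03142125
Highest score → question.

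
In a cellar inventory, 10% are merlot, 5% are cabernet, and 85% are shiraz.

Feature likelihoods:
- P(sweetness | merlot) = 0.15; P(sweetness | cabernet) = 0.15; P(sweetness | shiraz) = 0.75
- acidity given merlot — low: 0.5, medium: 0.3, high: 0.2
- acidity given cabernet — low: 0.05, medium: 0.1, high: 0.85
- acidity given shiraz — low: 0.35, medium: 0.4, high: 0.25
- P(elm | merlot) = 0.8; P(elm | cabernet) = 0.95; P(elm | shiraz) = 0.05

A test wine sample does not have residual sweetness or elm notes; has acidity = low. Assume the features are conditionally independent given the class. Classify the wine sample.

shiraz

merlot: 0.1 × (1−0.15) × 0.5 × (1−0.8) = 0.0085
cabernet: 0.05 × (1−0.15) × 0.05 × (1−0.95) = 0.00010625
shiraz: 0.85 × (1−0.75) × 0.35 × (1−0.05) = 0.07065625
Highest score → shiraz.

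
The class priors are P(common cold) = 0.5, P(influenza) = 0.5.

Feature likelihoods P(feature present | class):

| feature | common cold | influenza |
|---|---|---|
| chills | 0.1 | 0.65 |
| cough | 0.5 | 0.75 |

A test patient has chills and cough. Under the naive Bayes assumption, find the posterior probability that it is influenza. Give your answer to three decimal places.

common cold: 0.5 × 0.1 × 0.5 = 0.025
influenza: 0.5 × 0.65 × 0.75 = 0.24375
P(influenza | x) = 0.24375 / 0.26875 ≈ 0.907

0.907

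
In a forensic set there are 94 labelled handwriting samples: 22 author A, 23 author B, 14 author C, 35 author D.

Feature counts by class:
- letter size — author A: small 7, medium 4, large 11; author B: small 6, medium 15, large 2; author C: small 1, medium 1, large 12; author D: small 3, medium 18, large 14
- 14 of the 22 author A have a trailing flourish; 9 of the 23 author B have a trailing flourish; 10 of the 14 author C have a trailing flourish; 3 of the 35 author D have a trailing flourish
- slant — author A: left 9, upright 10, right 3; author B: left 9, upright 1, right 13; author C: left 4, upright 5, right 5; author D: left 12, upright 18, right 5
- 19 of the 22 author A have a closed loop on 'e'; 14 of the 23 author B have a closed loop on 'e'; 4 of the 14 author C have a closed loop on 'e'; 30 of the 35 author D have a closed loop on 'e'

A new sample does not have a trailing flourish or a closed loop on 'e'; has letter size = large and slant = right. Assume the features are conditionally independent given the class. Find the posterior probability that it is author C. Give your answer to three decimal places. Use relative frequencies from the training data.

0.591

author A: (22/94) × (11/22) × (8/22) × (3/22) × (3/22) ≈ 0.000791278
author B: (23/94) × (2/23) × (14/23) × (13/23) × (9/23) ≈ 0.00286439
author C: (14/94) × (12/14) × (4/14) × (5/14) × (10/14) ≈ 0.00930463
author D: (35/94) × (14/35) × (32/35) × (5/35) × (5/35) ≈ 0.00277898
P(author C | x) = 0.00930463 / 0.015739278 ≈ 0.591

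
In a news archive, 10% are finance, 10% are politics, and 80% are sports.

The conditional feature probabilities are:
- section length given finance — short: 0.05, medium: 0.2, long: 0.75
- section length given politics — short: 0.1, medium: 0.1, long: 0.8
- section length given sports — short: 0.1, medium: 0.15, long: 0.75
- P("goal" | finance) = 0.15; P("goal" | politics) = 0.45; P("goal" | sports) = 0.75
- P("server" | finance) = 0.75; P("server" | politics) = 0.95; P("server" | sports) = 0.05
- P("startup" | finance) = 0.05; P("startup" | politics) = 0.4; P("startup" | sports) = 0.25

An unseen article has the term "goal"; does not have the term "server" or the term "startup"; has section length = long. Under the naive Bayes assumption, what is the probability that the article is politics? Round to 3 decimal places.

finance: 0.1 × 0.75 × 0.15 × (1−0.75) × (1−0.05) = 0.002671875
politics: 0.1 × 0.8 × 0.45 × (1−0.95) × (1−0.4) = 0.00108
sports: 0.8 × 0.75 × 0.75 × (1−0.05) × (1−0.25) = 0.320625
P(politics | x) = 0.00108 / 0.324376875 ≈ 0.003

0.003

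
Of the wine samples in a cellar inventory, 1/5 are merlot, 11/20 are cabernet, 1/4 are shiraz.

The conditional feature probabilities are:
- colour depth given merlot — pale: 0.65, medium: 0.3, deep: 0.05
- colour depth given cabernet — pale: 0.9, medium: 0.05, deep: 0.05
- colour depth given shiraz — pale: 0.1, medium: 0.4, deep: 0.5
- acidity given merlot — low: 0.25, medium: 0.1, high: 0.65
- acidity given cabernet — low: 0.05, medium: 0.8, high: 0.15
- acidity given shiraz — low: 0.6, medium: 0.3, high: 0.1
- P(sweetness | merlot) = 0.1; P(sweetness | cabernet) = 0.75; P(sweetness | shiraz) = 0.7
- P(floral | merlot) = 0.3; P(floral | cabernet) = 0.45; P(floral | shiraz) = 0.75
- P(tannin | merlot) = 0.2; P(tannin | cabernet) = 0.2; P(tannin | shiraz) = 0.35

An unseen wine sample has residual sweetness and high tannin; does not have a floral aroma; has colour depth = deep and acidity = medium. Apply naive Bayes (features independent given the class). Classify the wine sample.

shiraz

merlot: 0.2 × 0.05 × 0.1 × 0.1 × (1−0.3) × 0.2 = 0.000014
cabernet: 0.55 × 0.05 × 0.8 × 0.75 × (1−0.45) × 0.2 = 0.001815
shiraz: 0.25 × 0.5 × 0.3 × 0.7 × (1−0.75) × 0.35 = 0.002296875
Highest score → shiraz.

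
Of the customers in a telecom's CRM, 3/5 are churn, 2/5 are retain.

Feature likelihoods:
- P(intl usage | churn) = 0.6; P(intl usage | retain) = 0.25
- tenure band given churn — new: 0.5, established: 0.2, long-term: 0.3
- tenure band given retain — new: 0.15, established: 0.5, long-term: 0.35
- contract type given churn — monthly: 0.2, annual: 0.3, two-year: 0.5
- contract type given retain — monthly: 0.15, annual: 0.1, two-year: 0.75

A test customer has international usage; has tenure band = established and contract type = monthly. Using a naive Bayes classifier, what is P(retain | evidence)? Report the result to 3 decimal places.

0.342

churn: 0.6 × 0.6 × 0.2 × 0.2 = 0.0144
retain: 0.4 × 0.25 × 0.5 × 0.15 = 0.0075
P(retain | x) = 0.0075 / 0.0219 ≈ 0.342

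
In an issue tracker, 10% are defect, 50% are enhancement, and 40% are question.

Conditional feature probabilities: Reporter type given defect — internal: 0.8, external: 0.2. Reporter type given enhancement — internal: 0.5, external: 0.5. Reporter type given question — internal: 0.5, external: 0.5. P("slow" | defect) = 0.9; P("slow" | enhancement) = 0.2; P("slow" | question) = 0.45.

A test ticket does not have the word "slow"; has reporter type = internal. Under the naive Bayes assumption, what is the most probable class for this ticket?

defect: 0.1 × 0.8 × (1−0.9) = 0.008
enhancement: 0.5 × 0.5 × (1−0.2) = 0.2
question: 0.4 × 0.5 × (1−0.45) = 0.11
Highest score → enhancement.

enhancement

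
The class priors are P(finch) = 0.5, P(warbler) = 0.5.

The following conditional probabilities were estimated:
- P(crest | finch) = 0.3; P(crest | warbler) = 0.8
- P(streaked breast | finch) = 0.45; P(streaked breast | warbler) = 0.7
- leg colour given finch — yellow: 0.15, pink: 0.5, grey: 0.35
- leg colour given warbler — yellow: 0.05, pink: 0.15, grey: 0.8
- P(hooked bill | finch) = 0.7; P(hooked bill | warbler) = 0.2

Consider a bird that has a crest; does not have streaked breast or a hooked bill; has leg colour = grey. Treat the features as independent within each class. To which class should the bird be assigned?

finch: 0.5 × 0.3 × (1−0.45) × 0.35 × (1−0.7) = 0.0086625
warbler: 0.5 × 0.8 × (1−0.7) × 0.8 × (1−0.2) = 0.0768
Highest score → warbler.

warbler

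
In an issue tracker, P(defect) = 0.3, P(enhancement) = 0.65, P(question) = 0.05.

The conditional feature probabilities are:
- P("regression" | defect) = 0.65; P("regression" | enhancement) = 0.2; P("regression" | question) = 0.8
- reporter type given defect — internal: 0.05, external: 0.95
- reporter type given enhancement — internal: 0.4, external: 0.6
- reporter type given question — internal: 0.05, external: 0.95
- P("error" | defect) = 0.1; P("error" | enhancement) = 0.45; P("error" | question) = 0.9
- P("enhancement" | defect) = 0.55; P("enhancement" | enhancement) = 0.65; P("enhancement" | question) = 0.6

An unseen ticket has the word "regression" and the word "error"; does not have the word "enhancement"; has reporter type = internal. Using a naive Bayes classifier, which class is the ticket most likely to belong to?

enhancement

defect: 0.3 × 0.65 × 0.05 × 0.1 × (1−0.55) = 0.00043875
enhancement: 0.65 × 0.2 × 0.4 × 0.45 × (1−0.65) = 0.00819
question: 0.05 × 0.8 × 0.05 × 0.9 × (1−0.6) = 0.00072
Highest score → enhancement.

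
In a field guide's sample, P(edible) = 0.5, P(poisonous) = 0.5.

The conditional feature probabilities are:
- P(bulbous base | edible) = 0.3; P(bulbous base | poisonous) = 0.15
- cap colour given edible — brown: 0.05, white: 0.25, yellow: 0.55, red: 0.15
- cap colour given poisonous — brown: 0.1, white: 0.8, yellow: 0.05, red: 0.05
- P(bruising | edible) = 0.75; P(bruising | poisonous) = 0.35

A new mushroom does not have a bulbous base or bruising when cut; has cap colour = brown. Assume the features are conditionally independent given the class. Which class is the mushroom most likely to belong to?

edible: 0.5 × (1−0.3) × 0.05 × (1−0.75) = 0.004375
poisonous: 0.5 × (1−0.15) × 0.1 × (1−0.35) = 0.027625
Highest score → poisonous.

poisonous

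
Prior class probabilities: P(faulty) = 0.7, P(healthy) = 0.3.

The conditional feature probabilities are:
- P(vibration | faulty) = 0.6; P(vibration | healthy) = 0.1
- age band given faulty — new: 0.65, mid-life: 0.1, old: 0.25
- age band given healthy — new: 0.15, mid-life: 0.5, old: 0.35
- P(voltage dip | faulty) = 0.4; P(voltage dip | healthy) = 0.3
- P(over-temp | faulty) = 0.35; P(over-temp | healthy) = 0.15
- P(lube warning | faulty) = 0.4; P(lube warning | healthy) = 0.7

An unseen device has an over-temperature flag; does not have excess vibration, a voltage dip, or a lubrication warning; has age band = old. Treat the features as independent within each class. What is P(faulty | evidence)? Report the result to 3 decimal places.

faulty: 0.7 × (1−0.6) × 0.25 × (1−0.4) × 0.35 × (1−0.4) = 0.00882
healthy: 0.3 × (1−0.1) × 0.35 × (1−0.3) × 0.15 × (1−0.7) = 0.00297675
P(faulty | x) = 0.00882 / 0.01179675 ≈ 0.748

0.748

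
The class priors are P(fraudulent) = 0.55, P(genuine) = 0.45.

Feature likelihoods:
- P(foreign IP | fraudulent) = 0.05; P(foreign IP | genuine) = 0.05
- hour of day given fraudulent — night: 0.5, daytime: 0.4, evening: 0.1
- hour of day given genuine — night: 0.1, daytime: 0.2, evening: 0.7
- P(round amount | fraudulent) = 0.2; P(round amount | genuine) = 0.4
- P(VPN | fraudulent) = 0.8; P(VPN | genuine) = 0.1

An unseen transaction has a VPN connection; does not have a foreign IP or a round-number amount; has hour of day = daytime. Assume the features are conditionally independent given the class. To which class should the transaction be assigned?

fraudulent

fraudulent: 0.55 × (1−0.05) × 0.4 × (1−0.2) × 0.8 = 0.13376
genuine: 0.45 × (1−0.05) × 0.2 × (1−0.4) × 0.1 = 0.00513
Highest score → fraudulent.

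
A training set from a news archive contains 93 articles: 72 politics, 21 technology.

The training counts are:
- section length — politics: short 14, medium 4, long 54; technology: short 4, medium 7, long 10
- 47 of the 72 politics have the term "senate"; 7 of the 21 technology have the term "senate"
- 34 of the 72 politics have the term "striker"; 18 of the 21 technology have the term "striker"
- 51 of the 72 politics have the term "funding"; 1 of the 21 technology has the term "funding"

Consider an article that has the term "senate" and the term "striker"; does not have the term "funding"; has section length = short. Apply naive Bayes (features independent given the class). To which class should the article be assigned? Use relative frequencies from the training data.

politics: (72/93) × (14/72) × (47/72) × (34/72) × (21/72) ≈ 0.0135345
technology: (21/93) × (4/21) × (7/21) × (18/21) × (20/21) ≈ 0.0117036
Highest score → politics.

politics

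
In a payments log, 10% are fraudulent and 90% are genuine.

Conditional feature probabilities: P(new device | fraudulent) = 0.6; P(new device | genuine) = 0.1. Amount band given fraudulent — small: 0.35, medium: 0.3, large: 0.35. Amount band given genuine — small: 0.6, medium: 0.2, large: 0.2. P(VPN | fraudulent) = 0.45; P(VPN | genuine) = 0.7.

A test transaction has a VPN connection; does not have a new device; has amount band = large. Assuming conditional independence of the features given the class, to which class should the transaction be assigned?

fraudulent: 0.1 × (1−0.6) × 0.35 × 0.45 = 0.0063
genuine: 0.9 × (1−0.1) × 0.2 × 0.7 = 0.1134
Highest score → genuine.

genuine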